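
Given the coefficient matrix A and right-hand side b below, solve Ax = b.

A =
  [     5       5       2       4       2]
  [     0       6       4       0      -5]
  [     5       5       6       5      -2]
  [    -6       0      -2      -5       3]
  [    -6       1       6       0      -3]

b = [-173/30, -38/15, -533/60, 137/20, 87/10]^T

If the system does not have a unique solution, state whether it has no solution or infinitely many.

x_1 = -3, x_2 = 1/2, x_3 = -9/5, x_4 = 11/4, x_5 = -1/3

Row-reduce the augmented matrix:
R1 ← R1 / (5).
R3 ← R3 − 5·R1.
R4 ← R4 + 6·R1.
R5 ← R5 + 6·R1.
R2 ← R2 / (6).
R1 ← R1 − 1·R2.
R4 ← R4 − 6·R2.
R5 ← R5 − 7·R2.
R3 ← R3 / (4).
R1 ← R1 + 4/15·R3.
R2 ← R2 − 2/3·R3.
R4 ← R4 + 18/5·R3.
R5 ← R5 − 56/15·R3.
R4 ← R4 / (7/10).
R1 ← R1 − 13/15·R4.
R2 ← R2 + 1/6·R4.
R3 ← R3 − 1/4·R4.
R5 ← R5 − 58/15·R4.
R5 ← R5 / (-1201/42).
R1 ← R1 + 313/42·R5.
R2 ← R2 − 61/42·R5.
R3 ← R3 + 24/7·R5.
R4 ← R4 − 68/7·R5.
Reading off the reduced rows gives x_1 = -3, x_2 = 1/2, x_3 = -9/5, x_4 = 11/4, x_5 = -1/3.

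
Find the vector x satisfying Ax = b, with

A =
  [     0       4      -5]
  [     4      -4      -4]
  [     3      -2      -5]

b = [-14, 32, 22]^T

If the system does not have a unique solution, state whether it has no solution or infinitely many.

Row-reduce the augmented matrix:
Swap R1 and R2.
R1 ← R1 / (4).
R3 ← R3 − 3·R1.
R2 ← R2 / (4).
R1 ← R1 + 1·R2.
R3 ← R3 − 1·R2.
R3 ← R3 / (-3/4).
R1 ← R1 + 9/4·R3.
R2 ← R2 + 5/4·R3.
Reading off the reduced rows gives x_1 = 0, x_2 = -6, x_3 = -2.

x_1 = 0, x_2 = -6, x_3 = -2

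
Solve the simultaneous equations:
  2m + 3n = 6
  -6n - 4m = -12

infinitely many solutions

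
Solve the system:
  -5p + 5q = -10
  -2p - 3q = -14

Row-reduce the augmented matrix:
R1 ← R1 / (-5).
R2 ← R2 + 2·R1.
R2 ← R2 / (-5).
R1 ← R1 + 1·R2.
Reading off the reduced rows gives p = 4, q = 2.

p = 4, q = 2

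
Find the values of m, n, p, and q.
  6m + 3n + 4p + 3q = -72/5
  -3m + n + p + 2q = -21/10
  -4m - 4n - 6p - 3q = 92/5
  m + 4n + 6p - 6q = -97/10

m = -1/2, n = 1, p = -3, q = -4/5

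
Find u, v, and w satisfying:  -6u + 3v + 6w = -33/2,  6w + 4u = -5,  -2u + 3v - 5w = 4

u = 1, v = -1/2, w = -3/2

Row-reduce the augmented matrix:
R1 ← R1 / (-6).
R2 ← R2 − 4·R1.
R3 ← R3 + 2·R1.
R2 ← R2 / (2).
R1 ← R1 + 1/2·R2.
R3 ← R3 − 2·R2.
R3 ← R3 / (-17).
R1 ← R1 − 3/2·R3.
R2 ← R2 − 5·R3.
Reading off the reduced rows gives u = 1, v = -1/2, w = -3/2.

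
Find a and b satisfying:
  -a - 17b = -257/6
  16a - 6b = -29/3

From equation 1: a = 257/6 − 17·b.
Substitute into equation 2 and solve: b = 5/2.
Then a = 1/3.

a = 1/3, b = 5/2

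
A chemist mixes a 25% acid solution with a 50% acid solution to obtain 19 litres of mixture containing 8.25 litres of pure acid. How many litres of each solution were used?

litres of solution A: 5, litres of solution B: 14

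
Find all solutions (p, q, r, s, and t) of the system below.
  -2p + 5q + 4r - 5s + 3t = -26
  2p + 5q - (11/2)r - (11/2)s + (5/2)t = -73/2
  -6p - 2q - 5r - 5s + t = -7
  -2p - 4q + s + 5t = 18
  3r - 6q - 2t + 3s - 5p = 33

infinitely many solutions

Row-reduce:
R1 ← R1 / (-2).
R2 ← R2 − 2·R1.
R3 ← R3 + 6·R1.
R4 ← R4 + 2·R1.
R5 ← R5 + 5·R1.
R2 ← R2 / (10).
R1 ← R1 + 5/2·R2.
R3 ← R3 + 17·R2.
R4 ← R4 + 9·R2.
R5 ← R5 + 37/2·R2.
R3 ← R3 / (-391/20).
R1 ← R1 + 19/8·R3.
R2 ← R2 + 3/20·R3.
R4 ← R4 + 107/20·R3.
R5 ← R5 + 391/40·R3.
R4 ← R4 / (-509/391).
R1 ← R1 − 324/391·R4.
R2 ← R2 + 387/391·R4.
R3 ← R3 − 157/391·R4.
Rank is 4 with 5 unknowns, leaving t free.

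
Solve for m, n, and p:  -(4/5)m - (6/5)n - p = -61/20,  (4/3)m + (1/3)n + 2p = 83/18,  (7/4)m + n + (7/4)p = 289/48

m = 3, n = 1/3, p = 1/4

Row-reduce the augmented matrix:
R1 ← R1 / (-4/5).
R2 ← R2 − 4/3·R1.
R3 ← R3 − 7/4·R1.
R2 ← R2 / (-5/3).
R1 ← R1 − 3/2·R2.
R3 ← R3 + 13/8·R2.
R3 ← R3 / (-61/80).
R1 ← R1 − 31/20·R3.
R2 ← R2 + 1/5·R3.
Reading off the reduced rows gives m = 3, n = 1/3, p = 1/4.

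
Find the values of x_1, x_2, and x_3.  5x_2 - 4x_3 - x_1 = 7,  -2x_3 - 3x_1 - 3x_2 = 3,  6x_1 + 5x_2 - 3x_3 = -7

Row-reduce the augmented matrix:
R1 ← R1 / (-1).
R2 ← R2 + 3·R1.
R3 ← R3 − 6·R1.
R2 ← R2 / (-18).
R1 ← R1 + 5·R2.
R3 ← R3 − 35·R2.
R3 ← R3 / (-68/9).
R1 ← R1 − 11/9·R3.
R2 ← R2 + 5/9·R3.
Reading off the reduced rows gives x_1 = -2, x_2 = 1, x_3 = 0.

x_1 = -2, x_2 = 1, x_3 = 0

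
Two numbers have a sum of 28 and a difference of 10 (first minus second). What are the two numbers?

first number: 19, second number: 9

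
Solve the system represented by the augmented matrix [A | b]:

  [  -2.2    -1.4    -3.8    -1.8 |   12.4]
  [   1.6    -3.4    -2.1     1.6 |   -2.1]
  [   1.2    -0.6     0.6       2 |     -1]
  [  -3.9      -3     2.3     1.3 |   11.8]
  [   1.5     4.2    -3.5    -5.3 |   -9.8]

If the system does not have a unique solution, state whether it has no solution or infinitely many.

x_1 = -5, x_2 = 2, x_3 = -3, x_4 = 4

Row-reduce the augmented matrix:
R1 ← R1 / (-11/5).
R2 ← R2 − 8/5·R1.
R3 ← R3 − 6/5·R1.
R4 ← R4 + 39/10·R1.
R5 ← R5 − 3/2·R1.
R2 ← R2 / (-243/55).
R1 ← R1 − 7/11·R2.
R3 ← R3 + 15/11·R2.
R4 ← R4 + 57/110·R2.
R5 ← R5 − 357/110·R2.
R3 ← R3 / (23/810).
R1 ← R1 − 499/486·R3.
R2 ← R2 − 535/486·R3.
R4 ← R4 − 15563/1620·R3.
R5 ← R5 + 3131/324·R3.
R4 ← R4 / (-35609/115).
R1 ← R1 + 2257/69·R4.
R2 ← R2 + 2488/69·R4.
R3 ← R3 − 752/23·R4.
R5 ← R5 − 35609/115·R4.
R5 reduces to 0 = 0, so the extra equation is consistent.
Reading off the reduced rows gives x_1 = -5, x_2 = 2, x_3 = -3, x_4 = 4.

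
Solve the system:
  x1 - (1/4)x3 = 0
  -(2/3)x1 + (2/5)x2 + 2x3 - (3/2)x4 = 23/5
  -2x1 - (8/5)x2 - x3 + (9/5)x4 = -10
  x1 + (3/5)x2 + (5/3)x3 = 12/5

x1 = 0, x2 = 4, x3 = 0, x4 = -2

Row-reduce the augmented matrix:
R2 ← R2 + 2/3·R1.
R3 ← R3 + 2·R1.
R4 ← R4 − 1·R1.
R2 ← R2 / (2/5).
R3 ← R3 + 8/5·R2.
R4 ← R4 − 3/5·R2.
R3 ← R3 / (35/6).
R1 ← R1 + 1/4·R3.
R2 ← R2 − 55/12·R3.
R4 ← R4 + 5/6·R3.
R4 ← R4 / (33/20).
R1 ← R1 + 9/50·R4.
R2 ← R2 + 9/20·R4.
R3 ← R3 + 18/25·R4.
Reading off the reduced rows gives x1 = 0, x2 = 4, x3 = 0, x4 = -2.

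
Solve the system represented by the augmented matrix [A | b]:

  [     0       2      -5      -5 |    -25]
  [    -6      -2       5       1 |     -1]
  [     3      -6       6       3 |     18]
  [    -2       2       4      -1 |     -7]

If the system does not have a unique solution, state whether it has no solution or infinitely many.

x_1 = 1, x_2 = 0, x_3 = 0, x_4 = 5

Row-reduce the augmented matrix:
Swap R1 and R2.
R1 ← R1 / (-6).
R3 ← R3 − 3·R1.
R4 ← R4 + 2·R1.
R2 ← R2 / (2).
R1 ← R1 − 1/3·R2.
R3 ← R3 + 7·R2.
R4 ← R4 − 8/3·R2.
R3 ← R3 / (-9).
R2 ← R2 + 5/2·R3.
R4 ← R4 − 9·R3.
R4 ← R4 / (-26/3).
R1 ← R1 − 2/3·R4.
R2 ← R2 − 25/18·R4.
R3 ← R3 − 14/9·R4.
Reading off the reduced rows gives x_1 = 1, x_2 = 0, x_3 = 0, x_4 = 5.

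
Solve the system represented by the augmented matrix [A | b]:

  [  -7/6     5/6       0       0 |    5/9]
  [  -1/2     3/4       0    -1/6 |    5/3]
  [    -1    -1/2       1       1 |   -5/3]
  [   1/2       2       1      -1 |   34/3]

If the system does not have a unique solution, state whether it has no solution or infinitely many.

x_1 = 5/3, x_2 = 3, x_3 = 3, x_4 = -3/2

Row-reduce the augmented matrix:
R1 ← R1 / (-7/6).
R2 ← R2 + 1/2·R1.
R3 ← R3 + 1·R1.
R4 ← R4 − 1/2·R1.
R2 ← R2 / (11/28).
R1 ← R1 + 5/7·R2.
R3 ← R3 + 17/14·R2.
R4 ← R4 − 33/14·R2.
R4 ← R4 − 1·R3.
R4 ← R4 / (-16/33).
R1 ← R1 + 10/33·R4.
R2 ← R2 + 14/33·R4.
R3 ← R3 − 16/33·R4.
Reading off the reduced rows gives x_1 = 5/3, x_2 = 3, x_3 = 3, x_4 = -3/2.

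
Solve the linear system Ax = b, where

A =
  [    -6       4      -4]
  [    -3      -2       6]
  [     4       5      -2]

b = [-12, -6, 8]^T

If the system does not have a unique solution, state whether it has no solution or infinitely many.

Row-reduce the augmented matrix:
R1 ← R1 / (-6).
R2 ← R2 + 3·R1.
R3 ← R3 − 4·R1.
R2 ← R2 / (-4).
R1 ← R1 + 2/3·R2.
R3 ← R3 − 23/3·R2.
R3 ← R3 / (32/3).
R1 ← R1 + 2/3·R3.
R2 ← R2 + 2·R3.
Reading off the reduced rows gives x_1 = 2, x_2 = 0, x_3 = 0.

x_1 = 2, x_2 = 0, x_3 = 0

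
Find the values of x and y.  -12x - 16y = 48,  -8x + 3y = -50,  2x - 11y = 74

Row-reduce the augmented matrix:
R1 ← R1 / (-12).
R2 ← R2 + 8·R1.
R3 ← R3 − 2·R1.
R2 ← R2 / (41/3).
R1 ← R1 − 4/3·R2.
R3 ← R3 + 41/3·R2.
R3 reduces to 0 = 0, so the extra equation is consistent.
Reading off the reduced rows gives x = 4, y = -6.

x = 4, y = -6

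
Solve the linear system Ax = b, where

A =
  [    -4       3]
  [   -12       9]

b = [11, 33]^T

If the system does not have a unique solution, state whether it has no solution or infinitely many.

Row-reduce:
R1 ← R1 / (-4).
R2 ← R2 + 12·R1.
Rank is 1 with 2 unknowns, leaving x_2 free.

infinitely many solutions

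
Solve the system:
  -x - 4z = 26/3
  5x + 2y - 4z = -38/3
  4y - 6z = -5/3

Row-reduce the augmented matrix:
R1 ← R1 / (-1).
R2 ← R2 − 5·R1.
R2 ← R2 / (2).
R3 ← R3 − 4·R2.
R3 ← R3 / (42).
R1 ← R1 − 4·R3.
R2 ← R2 + 12·R3.
Reading off the reduced rows gives x = -8/3, y = -8/3, z = -3/2.

x = -8/3, y = -8/3, z = -3/2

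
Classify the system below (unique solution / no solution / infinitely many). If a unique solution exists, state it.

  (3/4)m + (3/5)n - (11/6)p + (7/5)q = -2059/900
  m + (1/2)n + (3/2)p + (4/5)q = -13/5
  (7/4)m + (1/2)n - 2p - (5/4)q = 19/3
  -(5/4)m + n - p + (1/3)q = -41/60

Row-reduce the augmented matrix:
R1 ← R1 / (3/4).
R2 ← R2 − 1·R1.
R3 ← R3 − 7/4·R1.
R4 ← R4 + 5/4·R1.
R2 ← R2 / (-3/10).
R1 ← R1 − 4/5·R2.
R3 ← R3 + 9/10·R2.
R4 ← R4 − 2·R2.
R3 ← R3 / (-86/9).
R1 ← R1 − 218/27·R3.
R2 ← R2 + 355/27·R3.
R4 ← R4 − 1201/54·R3.
R4 ← R4 / (-25831/3440).
R1 ← R1 + 5393/2580·R4.
R2 ← R2 − 5539/1032·R4.
R3 ← R3 − 237/1720·R4.
Reading off the reduced rows gives m = 3/5, n = 2/5, p = -2/3, q = -3.

m = 3/5, n = 2/5, p = -2/3, q = -3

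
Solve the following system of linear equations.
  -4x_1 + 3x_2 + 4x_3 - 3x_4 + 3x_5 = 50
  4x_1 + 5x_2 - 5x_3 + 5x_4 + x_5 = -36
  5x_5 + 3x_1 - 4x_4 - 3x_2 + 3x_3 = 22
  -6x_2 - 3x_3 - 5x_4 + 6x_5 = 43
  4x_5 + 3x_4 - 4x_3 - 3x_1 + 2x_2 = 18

x_1 = -5, x_2 = 1, x_3 = 0, x_4 = -5, x_5 = 4

Row-reduce the augmented matrix:
R1 ← R1 / (-4).
R2 ← R2 − 4·R1.
R3 ← R3 − 3·R1.
R5 ← R5 + 3·R1.
R2 ← R2 / (8).
R1 ← R1 + 3/4·R2.
R3 ← R3 + 3/4·R2.
R4 ← R4 + 6·R2.
R5 ← R5 + 1/4·R2.
R3 ← R3 / (189/32).
R1 ← R1 + 35/32·R3.
R2 ← R2 + 1/8·R3.
R4 ← R4 + 15/4·R3.
R5 ← R5 + 225/32·R3.
R4 ← R4 / (-463/63).
R1 ← R1 + 5/27·R4.
R2 ← R2 − 23/189·R4.
R3 ← R3 + 194/189·R4.
R5 ← R5 + 40/21·R4.
R5 ← R5 / (3410/463).
R1 ← R1 − 956/1389·R5.
R2 ← R2 − 1237/1389·R5.
R3 ← R3 + 892/1389·R5.
R4 ← R4 + 872/463·R5.
Reading off the reduced rows gives x_1 = -5, x_2 = 1, x_3 = 0, x_4 = -5, x_5 = 4.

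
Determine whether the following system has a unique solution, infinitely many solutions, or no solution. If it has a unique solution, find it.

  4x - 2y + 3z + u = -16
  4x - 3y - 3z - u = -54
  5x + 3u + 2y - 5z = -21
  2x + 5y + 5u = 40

x = -5, y = 6, z = 4, u = 4

Row-reduce the augmented matrix:
R1 ← R1 / (4).
R2 ← R2 − 4·R1.
R3 ← R3 − 5·R1.
R4 ← R4 − 2·R1.
R2 ← R2 / (-1).
R1 ← R1 + 1/2·R2.
R3 ← R3 − 9/2·R2.
R4 ← R4 − 6·R2.
R3 ← R3 / (-143/4).
R1 ← R1 − 15/4·R3.
R2 ← R2 − 6·R3.
R4 ← R4 + 75/2·R3.
R4 ← R4 / (15/143).
R1 ← R1 − 70/143·R4.
R2 ← R2 − 112/143·R4.
R3 ← R3 − 29/143·R4.
Reading off the reduced rows gives x = -5, y = 6, z = 4, u = 4.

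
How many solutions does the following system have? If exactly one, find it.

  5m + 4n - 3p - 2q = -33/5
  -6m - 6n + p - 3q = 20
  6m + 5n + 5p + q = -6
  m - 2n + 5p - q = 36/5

Row-reduce the augmented matrix:
R1 ← R1 / (5).
R2 ← R2 + 6·R1.
R3 ← R3 − 6·R1.
R4 ← R4 − 1·R1.
R2 ← R2 / (-6/5).
R1 ← R1 − 4/5·R2.
R3 ← R3 − 1/5·R2.
R4 ← R4 + 14/5·R2.
R3 ← R3 / (49/6).
R1 ← R1 + 7/3·R3.
R2 ← R2 − 13/6·R3.
R4 ← R4 − 35/3·R3.
R4 ← R4 / (59/7).
R1 ← R1 + 23/7·R4.
R2 ← R2 − 188/49·R4.
R3 ← R3 − 15/49·R4.
Reading off the reduced rows gives m = -2, n = 2/5, p = 7/5, q = -3.

m = -2, n = 2/5, p = 7/5, q = -3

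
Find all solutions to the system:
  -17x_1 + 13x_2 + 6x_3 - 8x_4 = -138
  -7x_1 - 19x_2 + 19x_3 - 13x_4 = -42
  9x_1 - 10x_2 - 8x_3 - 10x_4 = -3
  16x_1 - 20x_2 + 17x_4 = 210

Row-reduce the augmented matrix:
R1 ← R1 / (-17).
R2 ← R2 + 7·R1.
R3 ← R3 − 9·R1.
R4 ← R4 − 16·R1.
R2 ← R2 / (-414/17).
R1 ← R1 + 13/17·R2.
R3 ← R3 + 53/17·R2.
R4 ← R4 + 132/17·R2.
R3 ← R3 / (-2873/414).
R1 ← R1 + 361/414·R3.
R2 ← R2 + 281/414·R3.
R4 ← R4 − 26/69·R3.
R4 ← R4 / (2621/221).
R1 ← R1 − 6918/2873·R4.
R2 ← R2 − 4796/2873·R4.
R3 ← R3 − 5379/2873·R4.
Reading off the reduced rows gives x_1 = 3, x_2 = -3, x_3 = 0, x_4 = 6.

x_1 = 3, x_2 = -3, x_3 = 0, x_4 = 6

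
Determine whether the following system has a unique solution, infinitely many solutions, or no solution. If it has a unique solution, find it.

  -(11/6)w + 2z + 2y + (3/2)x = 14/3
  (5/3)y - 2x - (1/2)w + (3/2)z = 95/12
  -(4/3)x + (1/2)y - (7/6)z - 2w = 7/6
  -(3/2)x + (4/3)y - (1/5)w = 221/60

x = -3/2, y = 1, z = 2, w = -1/2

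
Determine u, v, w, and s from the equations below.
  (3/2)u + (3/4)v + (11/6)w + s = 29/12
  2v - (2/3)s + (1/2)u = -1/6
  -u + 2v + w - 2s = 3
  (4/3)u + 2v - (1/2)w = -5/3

u = 1, v = -1, w = 2, s = -2

Row-reduce the augmented matrix:
R1 ← R1 / (3/2).
R2 ← R2 − 1/2·R1.
R3 ← R3 + 1·R1.
R4 ← R4 − 4/3·R1.
R2 ← R2 / (7/4).
R1 ← R1 − 1/2·R2.
R3 ← R3 − 5/2·R2.
R4 ← R4 − 4/3·R2.
R3 ← R3 / (65/21).
R1 ← R1 − 88/63·R3.
R2 ← R2 + 22/63·R3.
R4 ← R4 + 629/378·R3.
R4 ← R4 / (-133/1755).
R1 ← R1 − 532/585·R4.
R2 ← R2 + 328/585·R4.
R3 ← R3 − 2/65·R4.
Reading off the reduced rows gives u = 1, v = -1, w = 2, s = -2.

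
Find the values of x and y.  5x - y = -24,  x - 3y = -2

x = -5, y = -1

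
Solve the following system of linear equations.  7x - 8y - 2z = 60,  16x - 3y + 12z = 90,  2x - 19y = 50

Row-reduce the augmented matrix:
R1 ← R1 / (7).
R2 ← R2 − 16·R1.
R3 ← R3 − 2·R1.
R2 ← R2 / (107/7).
R1 ← R1 + 8/7·R2.
R3 ← R3 + 117/7·R2.
R3 ← R3 / (2000/107).
R1 ← R1 − 102/107·R3.
R2 ← R2 − 116/107·R3.
Reading off the reduced rows gives x = 6, y = -2, z = -1.

x = 6, y = -2, z = -1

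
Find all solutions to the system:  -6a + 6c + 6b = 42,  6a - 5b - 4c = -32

infinitely many solutions

Row-reduce:
R1 ← R1 / (-6).
R2 ← R2 − 6·R1.
R1 ← R1 + 1·R2.
Rank is 2 with 3 unknowns, leaving c free.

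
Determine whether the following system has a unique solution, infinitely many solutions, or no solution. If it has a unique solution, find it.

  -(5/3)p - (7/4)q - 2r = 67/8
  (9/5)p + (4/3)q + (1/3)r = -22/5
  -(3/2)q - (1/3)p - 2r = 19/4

Row-reduce the augmented matrix:
R1 ← R1 / (-5/3).
R2 ← R2 − 9/5·R1.
R3 ← R3 + 1/3·R1.
R2 ← R2 / (-167/300).
R1 ← R1 − 21/20·R2.
R3 ← R3 + 23/20·R2.
R3 ← R3 / (363/167).
R1 ← R1 + 375/167·R3.
R2 ← R2 − 548/167·R3.
Reading off the reduced rows gives p = -3, q = 3/2, r = -3.

p = -3, q = 3/2, r = -3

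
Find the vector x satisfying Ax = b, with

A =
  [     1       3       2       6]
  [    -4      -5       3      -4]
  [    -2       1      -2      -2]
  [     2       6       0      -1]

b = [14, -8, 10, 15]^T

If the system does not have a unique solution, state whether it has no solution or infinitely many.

x_1 = -4, x_2 = 4, x_3 = 0, x_4 = 1

Row-reduce the augmented matrix:
R2 ← R2 + 4·R1.
R3 ← R3 + 2·R1.
R4 ← R4 − 2·R1.
R2 ← R2 / (7).
R1 ← R1 − 3·R2.
R3 ← R3 − 7·R2.
R3 ← R3 / (-9).
R1 ← R1 + 19/7·R3.
R2 ← R2 − 11/7·R3.
R4 ← R4 + 4·R3.
R4 ← R4 / (-77/9).
R1 ← R1 − 4/9·R4.
R2 ← R2 − 10/9·R4.
R3 ← R3 − 10/9·R4.
Reading off the reduced rows gives x_1 = -4, x_2 = 4, x_3 = 0, x_4 = 1.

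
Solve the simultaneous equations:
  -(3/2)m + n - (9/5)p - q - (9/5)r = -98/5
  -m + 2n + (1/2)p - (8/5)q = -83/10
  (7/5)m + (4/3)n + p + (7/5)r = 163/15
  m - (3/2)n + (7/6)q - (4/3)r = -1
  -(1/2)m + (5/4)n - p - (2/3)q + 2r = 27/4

m = 2, n = -1, p = 1, q = 3, r = 6

Row-reduce the augmented matrix:
R1 ← R1 / (-3/2).
R2 ← R2 + 1·R1.
R3 ← R3 − 7/5·R1.
R4 ← R4 − 1·R1.
R5 ← R5 + 1/2·R1.
R2 ← R2 / (4/3).
R1 ← R1 + 2/3·R2.
R3 ← R3 − 34/15·R2.
R4 ← R4 + 5/6·R2.
R5 ← R5 − 11/12·R2.
R3 ← R3 / (-357/100).
R1 ← R1 − 41/20·R3.
R2 ← R2 − 51/40·R3.
R4 ← R4 + 11/80·R3.
R5 ← R5 + 251/160·R3.
R4 ← R4 / (-83/765).
R1 ← R1 − 88/153·R4.
R2 ← R2 + 7/15·R4.
R3 ← R3 + 28/153·R4.
R5 ← R5 − 13/612·R4.
R5 ← R5 / (68683/27888).
R1 ← R1 + 14837/1743·R5.
R2 ← R2 − 17099/2324·R5.
R3 ← R3 − 6113/1743·R5.
R4 ← R4 − 36285/2324·R5.
Reading off the reduced rows gives m = 2, n = -1, p = 1, q = 3, r = 6.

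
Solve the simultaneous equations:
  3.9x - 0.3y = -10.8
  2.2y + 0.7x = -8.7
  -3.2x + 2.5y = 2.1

Row-reduce the augmented matrix:
R1 ← R1 / (39/10).
R2 ← R2 − 7/10·R1.
R3 ← R3 + 16/5·R1.
R2 ← R2 / (293/130).
R1 ← R1 + 1/13·R2.
R3 ← R3 − 293/130·R2.
R3 reduces to 0 = 0, so the extra equation is consistent.
Reading off the reduced rows gives x = -3, y = -3.

x = -3, y = -3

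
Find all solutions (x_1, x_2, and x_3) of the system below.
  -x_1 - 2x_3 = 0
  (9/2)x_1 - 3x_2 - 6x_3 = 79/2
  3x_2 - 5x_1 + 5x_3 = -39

no solution

Row-reduce:
R1 ← R1 / (-1).
R2 ← R2 − 9/2·R1.
R3 ← R3 + 5·R1.
R2 ← R2 / (-3).
R3 ← R3 − 3·R2.
Row 3 reduces to 0 = 1/2, a contradiction. The system is inconsistent.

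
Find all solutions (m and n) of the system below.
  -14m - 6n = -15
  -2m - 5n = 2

Row-reduce the augmented matrix:
R1 ← R1 / (-14).
R2 ← R2 + 2·R1.
R2 ← R2 / (-29/7).
R1 ← R1 − 3/7·R2.
Reading off the reduced rows gives m = 3/2, n = -1.

m = 3/2, n = -1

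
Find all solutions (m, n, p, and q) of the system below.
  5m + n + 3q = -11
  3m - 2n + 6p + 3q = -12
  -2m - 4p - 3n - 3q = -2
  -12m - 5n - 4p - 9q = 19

no solution

Row-reduce:
R1 ← R1 / (5).
R2 ← R2 − 3·R1.
R3 ← R3 + 2·R1.
R4 ← R4 + 12·R1.
R2 ← R2 / (-13/5).
R1 ← R1 − 1/5·R2.
R3 ← R3 + 13/5·R2.
R4 ← R4 + 13/5·R2.
R3 ← R3 / (-10).
R1 ← R1 − 6/13·R3.
R2 ← R2 + 30/13·R3.
R4 ← R4 + 10·R3.
Row 4 reduces to 0 = -1, a contradiction. The system is inconsistent.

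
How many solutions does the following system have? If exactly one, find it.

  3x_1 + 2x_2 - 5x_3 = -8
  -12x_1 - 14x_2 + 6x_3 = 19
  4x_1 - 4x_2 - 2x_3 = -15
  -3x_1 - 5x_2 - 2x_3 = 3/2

Row-reduce the augmented matrix:
R1 ← R1 / (3).
R2 ← R2 + 12·R1.
R3 ← R3 − 4·R1.
R4 ← R4 + 3·R1.
R2 ← R2 / (-6).
R1 ← R1 − 2/3·R2.
R3 ← R3 + 20/3·R2.
R4 ← R4 + 3·R2.
R3 ← R3 / (182/9).
R1 ← R1 + 29/9·R3.
R2 ← R2 − 7/3·R3.
R4 reduces to 0 = 0, so the extra equation is consistent.
Reading off the reduced rows gives x_1 = -5/2, x_2 = 1, x_3 = 1/2.

x_1 = -5/2, x_2 = 1, x_3 = 1/2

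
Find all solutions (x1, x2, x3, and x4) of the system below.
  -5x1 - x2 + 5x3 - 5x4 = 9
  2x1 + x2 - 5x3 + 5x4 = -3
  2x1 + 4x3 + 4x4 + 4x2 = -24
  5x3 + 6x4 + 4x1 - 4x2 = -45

x1 = -2, x2 = 1, x3 = -3, x4 = -3

Row-reduce the augmented matrix:
R1 ← R1 / (-5).
R2 ← R2 − 2·R1.
R3 ← R3 − 2·R1.
R4 ← R4 − 4·R1.
R2 ← R2 / (3/5).
R1 ← R1 − 1/5·R2.
R3 ← R3 − 18/5·R2.
R4 ← R4 + 24/5·R2.
R3 ← R3 / (24).
R2 ← R2 + 5·R3.
R4 ← R4 + 15·R3.
R4 ← R4 / (16).
R2 ← R2 − 5/3·R4.
R3 ← R3 + 2/3·R4.
Reading off the reduced rows gives x1 = -2, x2 = 1, x3 = -3, x4 = -3.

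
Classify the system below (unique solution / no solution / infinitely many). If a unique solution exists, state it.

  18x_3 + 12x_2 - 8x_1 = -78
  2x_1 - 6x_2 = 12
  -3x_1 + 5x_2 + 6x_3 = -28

Row-reduce:
R1 ← R1 / (-8).
R2 ← R2 − 2·R1.
R3 ← R3 + 3·R1.
R2 ← R2 / (-3).
R1 ← R1 + 3/2·R2.
R3 ← R3 − 1/2·R2.
Rank is 2 with 3 unknowns, leaving x_3 free.

infinitely many solutions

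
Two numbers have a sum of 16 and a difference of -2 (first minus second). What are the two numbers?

Let x = first number, y = second number.
  x + y = 16
  x - y = -2
Row-reduce the augmented matrix:
R2 ← R2 − 1·R1.
R2 ← R2 / (-2).
R1 ← R1 − 1·R2.
Reading off the reduced rows gives x = 7, y = 9.

first number: 7, second number: 9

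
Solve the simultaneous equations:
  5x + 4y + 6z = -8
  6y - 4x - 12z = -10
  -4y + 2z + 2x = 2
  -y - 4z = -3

x = -2, y = -1, z = 1

Row-reduce the augmented matrix:
R1 ← R1 / (5).
R2 ← R2 + 4·R1.
R3 ← R3 − 2·R1.
R2 ← R2 / (46/5).
R1 ← R1 − 4/5·R2.
R3 ← R3 + 28/5·R2.
R4 ← R4 + 1·R2.
R3 ← R3 / (-110/23).
R1 ← R1 − 42/23·R3.
R2 ← R2 + 18/23·R3.
R4 ← R4 + 110/23·R3.
R4 reduces to 0 = 0, so the extra equation is consistent.
Reading off the reduced rows gives x = -2, y = -1, z = 1.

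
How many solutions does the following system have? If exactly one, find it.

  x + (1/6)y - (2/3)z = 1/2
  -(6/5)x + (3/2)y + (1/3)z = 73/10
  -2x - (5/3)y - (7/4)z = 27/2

x = -4, y = 3, z = -6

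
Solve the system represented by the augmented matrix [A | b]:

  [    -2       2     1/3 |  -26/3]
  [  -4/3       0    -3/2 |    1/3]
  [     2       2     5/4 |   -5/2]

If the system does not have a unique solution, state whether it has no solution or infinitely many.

x_1 = 2, x_2 = -2, x_3 = -2

Row-reduce the augmented matrix:
R1 ← R1 / (-2).
R2 ← R2 + 4/3·R1.
R3 ← R3 − 2·R1.
R2 ← R2 / (-4/3).
R1 ← R1 + 1·R2.
R3 ← R3 − 4·R2.
R3 ← R3 / (-43/12).
R1 ← R1 − 9/8·R3.
R2 ← R2 − 31/24·R3.
Reading off the reduced rows gives x_1 = 2, x_2 = -2, x_3 = -2.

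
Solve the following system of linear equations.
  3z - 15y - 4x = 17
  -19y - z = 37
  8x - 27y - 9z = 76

Row-reduce:
R1 ← R1 / (-4).
R3 ← R3 − 8·R1.
R2 ← R2 / (-19).
R1 ← R1 − 15/4·R2.
R3 ← R3 + 57·R2.
Row 3 reduces to 0 = -1, a contradiction. The system is inconsistent.

no solution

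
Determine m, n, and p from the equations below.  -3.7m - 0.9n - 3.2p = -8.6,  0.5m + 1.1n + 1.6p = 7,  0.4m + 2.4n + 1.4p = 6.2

m = -2, n = 0, p = 5

Row-reduce the augmented matrix:
R1 ← R1 / (-37/10).
R2 ← R2 − 1/2·R1.
R3 ← R3 − 2/5·R1.
R2 ← R2 / (181/185).
R1 ← R1 − 9/37·R2.
R3 ← R3 − 426/185·R2.
R3 ← R3 / (-1533/905).
R1 ← R1 − 104/181·R3.
R2 ← R2 − 216/181·R3.
Reading off the reduced rows gives m = -2, n = 0, p = 5.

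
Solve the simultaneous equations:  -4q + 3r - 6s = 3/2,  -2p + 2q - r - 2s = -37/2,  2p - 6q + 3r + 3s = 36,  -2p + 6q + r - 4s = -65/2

p = 3, q = -3, r = 3/2, s = 5/2

Row-reduce the augmented matrix:
Swap R1 and R2.
R1 ← R1 / (-2).
R3 ← R3 − 2·R1.
R4 ← R4 + 2·R1.
R2 ← R2 / (-4).
R1 ← R1 + 1·R2.
R3 ← R3 + 4·R2.
R4 ← R4 − 4·R2.
R3 ← R3 / (-1).
R1 ← R1 + 1/4·R3.
R2 ← R2 + 3/4·R3.
R4 ← R4 − 5·R3.
R4 ← R4 / (27).
R1 ← R1 − 3/4·R4.
R2 ← R2 + 15/4·R4.
R3 ← R3 + 7·R4.
Reading off the reduced rows gives p = 3, q = -3, r = 3/2, s = 5/2.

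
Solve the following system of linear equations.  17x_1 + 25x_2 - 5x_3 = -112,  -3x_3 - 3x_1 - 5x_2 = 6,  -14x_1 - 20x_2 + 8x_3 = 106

infinitely many solutions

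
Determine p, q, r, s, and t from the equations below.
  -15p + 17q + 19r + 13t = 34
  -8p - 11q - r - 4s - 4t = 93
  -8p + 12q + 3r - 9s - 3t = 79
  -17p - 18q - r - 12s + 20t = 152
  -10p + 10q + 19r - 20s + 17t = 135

p = -5, q = -2, r = 1, s = -6, t = -2

Row-reduce the augmented matrix:
R1 ← R1 / (-15).
R2 ← R2 + 8·R1.
R3 ← R3 + 8·R1.
R4 ← R4 + 17·R1.
R5 ← R5 + 10·R1.
R2 ← R2 / (-301/15).
R1 ← R1 + 17/15·R2.
R3 ← R3 − 44/15·R2.
R4 ← R4 + 559/15·R2.
R5 ← R5 + 4/3·R2.
R3 ← R3 / (-2637/301).
R1 ← R1 + 192/301·R3.
R2 ← R2 − 167/301·R3.
R4 ← R4 + 13/7·R3.
R5 ← R5 − 2129/301·R3.
R4 ← R4 / (-6697/2637).
R1 ← R1 − 812/879·R4.
R2 ← R2 + 1075/2637·R4.
R3 ← R3 − 2885/2637·R4.
R5 ← R5 + 72445/2637·R4.
R5 ← R5 / (-2031290/6697).
R1 ← R1 − 72201/6697·R5.
R2 ← R2 + 31359/6697·R5.
R3 ← R3 − 89641/6697·R5.
R4 ← R4 + 73878/6697·R5.
Reading off the reduced rows gives p = -5, q = -2, r = 1, s = -6, t = -2.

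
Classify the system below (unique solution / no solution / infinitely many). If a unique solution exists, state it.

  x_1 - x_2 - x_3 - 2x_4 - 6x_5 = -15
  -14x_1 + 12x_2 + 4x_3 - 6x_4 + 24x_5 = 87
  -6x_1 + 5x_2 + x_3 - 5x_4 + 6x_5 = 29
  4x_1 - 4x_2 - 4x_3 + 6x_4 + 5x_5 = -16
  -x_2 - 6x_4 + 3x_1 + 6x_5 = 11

Row-reduce:
R2 ← R2 + 14·R1.
R3 ← R3 + 6·R1.
R4 ← R4 − 4·R1.
R5 ← R5 − 3·R1.
R2 ← R2 / (-2).
R1 ← R1 + 1·R2.
R3 ← R3 + 1·R2.
R5 ← R5 − 2·R2.
Swap R3 and R5.
R3 ← R3 / (-7).
R1 ← R1 − 4·R3.
R2 ← R2 − 5·R3.
R4 ← R4 / (14).
R1 ← R1 + 31/7·R4.
R2 ← R2 + 51/7·R4.
R3 ← R3 − 34/7·R4.
Row 5 reduces to 0 = 1/2, a contradiction. The system is inconsistent.

no solution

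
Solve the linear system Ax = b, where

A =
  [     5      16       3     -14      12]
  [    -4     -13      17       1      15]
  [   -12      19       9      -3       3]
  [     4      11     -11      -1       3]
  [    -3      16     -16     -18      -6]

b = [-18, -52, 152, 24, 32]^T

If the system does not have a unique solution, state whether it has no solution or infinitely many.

Row-reduce the augmented matrix:
R1 ← R1 / (5).
R2 ← R2 + 4·R1.
R3 ← R3 + 12·R1.
R4 ← R4 − 4·R1.
R5 ← R5 + 3·R1.
R2 ← R2 / (-1/5).
R1 ← R1 − 16/5·R2.
R3 ← R3 − 287/5·R2.
R4 ← R4 + 9/5·R2.
R5 ← R5 − 128/5·R2.
R3 ← R3 / (5584).
R1 ← R1 − 311·R3.
R2 ← R2 + 97·R3.
R4 ← R4 + 188·R3.
R5 ← R5 − 2469·R3.
R4 ← R4 / (771/349).
R1 ← R1 + 1285/1396·R4.
R2 ← R2 + 681/1396·R4.
R3 ← R3 + 741/1396·R4.
R5 ← R5 + 29943/1396·R4.
R5 ← R5 / (61065/514).
R1 ← R1 − 11/2·R5.
R2 ← R2 − 1323/514·R5.
R3 ← R3 − 1983/514·R5.
R4 ← R4 − 1253/257·R5.
Reading off the reduced rows gives x_1 = -6, x_2 = 5, x_3 = 0, x_4 = 4, x_5 = -1.

x_1 = -6, x_2 = 5, x_3 = 0, x_4 = 4, x_5 = -1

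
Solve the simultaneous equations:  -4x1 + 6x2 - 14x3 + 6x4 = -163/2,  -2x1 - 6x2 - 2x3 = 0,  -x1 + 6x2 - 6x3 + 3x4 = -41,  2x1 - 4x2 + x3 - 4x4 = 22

no solution

Row-reduce:
R1 ← R1 / (-4).
R2 ← R2 + 2·R1.
R3 ← R3 + 1·R1.
R4 ← R4 − 2·R1.
R2 ← R2 / (-9).
R1 ← R1 + 3/2·R2.
R3 ← R3 − 9/2·R2.
R4 ← R4 + 1·R2.
Swap R3 and R4.
R3 ← R3 / (-59/9).
R1 ← R1 − 8/3·R3.
R2 ← R2 + 5/9·R3.
Row 4 reduces to 0 = -1/4, a contradiction. The system is inconsistent.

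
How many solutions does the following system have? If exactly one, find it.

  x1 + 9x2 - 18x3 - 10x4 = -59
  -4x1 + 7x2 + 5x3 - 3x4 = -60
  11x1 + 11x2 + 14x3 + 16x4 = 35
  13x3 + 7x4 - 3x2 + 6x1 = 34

x1 = 1, x2 = -4, x3 = -2, x4 = 6

Row-reduce the augmented matrix:
R2 ← R2 + 4·R1.
R3 ← R3 − 11·R1.
R4 ← R4 − 6·R1.
R2 ← R2 / (43).
R1 ← R1 − 9·R2.
R3 ← R3 + 88·R2.
R4 ← R4 + 57·R2.
R3 ← R3 / (3220/43).
R1 ← R1 + 171/43·R3.
R2 ← R2 + 67/43·R3.
R4 ← R4 − 1384/43·R3.
R4 ← R4 / (-5098/805).
R1 ← R1 − 1639/1610·R4.
R2 ← R2 + 337/1610·R4.
R3 ← R3 − 817/1610·R4.
Reading off the reduced rows gives x1 = 1, x2 = -4, x3 = -2, x4 = 6.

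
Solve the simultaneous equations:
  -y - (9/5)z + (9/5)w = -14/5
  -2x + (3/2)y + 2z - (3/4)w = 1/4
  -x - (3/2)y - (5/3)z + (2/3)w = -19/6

infinitely many solutions

Row-reduce:
Swap R1 and R2.
R1 ← R1 / (-2).
R3 ← R3 + 1·R1.
R2 ← R2 / (-1).
R1 ← R1 + 3/4·R2.
R3 ← R3 + 9/4·R2.
R3 ← R3 / (83/60).
R1 ← R1 − 7/20·R3.
R2 ← R2 − 9/5·R3.
Rank is 3 with 4 unknowns, leaving w free.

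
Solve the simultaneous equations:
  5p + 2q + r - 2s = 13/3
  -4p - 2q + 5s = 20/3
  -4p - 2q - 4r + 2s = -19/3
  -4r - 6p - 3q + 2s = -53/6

Row-reduce the augmented matrix:
R1 ← R1 / (5).
R2 ← R2 + 4·R1.
R3 ← R3 + 4·R1.
R4 ← R4 + 6·R1.
R2 ← R2 / (-2/5).
R1 ← R1 − 2/5·R2.
R3 ← R3 + 2/5·R2.
R4 ← R4 + 3/5·R2.
R3 ← R3 / (-4).
R1 ← R1 − 1·R3.
R2 ← R2 + 2·R3.
R4 ← R4 + 4·R3.
R4 ← R4 / (-5/2).
R1 ← R1 − 9/4·R4.
R2 ← R2 + 7·R4.
R3 ← R3 − 3/4·R4.
Reading off the reduced rows gives p = 5/2, q = -5/2, r = 3/2, s = 7/3.

p = 5/2, q = -5/2, r = 3/2, s = 7/3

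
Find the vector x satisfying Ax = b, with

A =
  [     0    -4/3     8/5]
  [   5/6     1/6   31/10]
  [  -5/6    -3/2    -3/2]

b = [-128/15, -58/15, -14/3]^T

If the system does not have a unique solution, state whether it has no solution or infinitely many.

Row-reduce:
Swap R1 and R2.
R1 ← R1 / (5/6).
R3 ← R3 + 5/6·R1.
R2 ← R2 / (-4/3).
R1 ← R1 − 1/5·R2.
R3 ← R3 + 4/3·R2.
Rank is 2 with 3 unknowns, leaving x_3 free.

infinitely many solutions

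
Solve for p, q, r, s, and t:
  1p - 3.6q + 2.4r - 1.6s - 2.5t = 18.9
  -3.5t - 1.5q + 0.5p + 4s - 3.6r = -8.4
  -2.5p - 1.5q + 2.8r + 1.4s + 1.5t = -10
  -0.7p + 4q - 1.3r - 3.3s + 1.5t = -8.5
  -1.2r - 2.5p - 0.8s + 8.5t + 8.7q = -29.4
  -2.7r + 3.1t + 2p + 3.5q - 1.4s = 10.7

p = 6, q = -5, r = -1, s = -3, t = 3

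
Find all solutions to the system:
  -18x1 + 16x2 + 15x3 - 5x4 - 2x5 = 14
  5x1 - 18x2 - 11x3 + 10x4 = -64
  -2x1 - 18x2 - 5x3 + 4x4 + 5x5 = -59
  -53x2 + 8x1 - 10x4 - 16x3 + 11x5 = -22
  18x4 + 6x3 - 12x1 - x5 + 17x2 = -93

no solution

Row-reduce:
R1 ← R1 / (-18).
R2 ← R2 − 5·R1.
R3 ← R3 + 2·R1.
R4 ← R4 − 8·R1.
R5 ← R5 + 12·R1.
R2 ← R2 / (-122/9).
R1 ← R1 + 8/9·R2.
R3 ← R3 + 178/9·R2.
R4 ← R4 + 413/9·R2.
R5 ← R5 − 19/3·R2.
R3 ← R3 / (403/122).
R1 ← R1 + 47/122·R3.
R2 ← R2 − 123/244·R3.
R4 ← R4 − 3367/244·R3.
R5 ← R5 + 1755/244·R3.
R4 ← R4 / (-491/62).
R1 ← R1 + 492/403·R4.
R2 ← R2 − 473/806·R4.
R3 ← R3 + 977/403·R4.
R5 ← R5 − 491/62·R4.
Row 5 reduces to 0 = 3, a contradiction. The system is inconsistent.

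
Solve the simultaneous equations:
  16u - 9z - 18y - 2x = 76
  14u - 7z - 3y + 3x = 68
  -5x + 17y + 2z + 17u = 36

Row-reduce:
R1 ← R1 / (-2).
R2 ← R2 − 3·R1.
R3 ← R3 + 5·R1.
R2 ← R2 / (-30).
R1 ← R1 − 9·R2.
R3 ← R3 − 62·R2.
R3 ← R3 / (-268/15).
R1 ← R1 + 33/20·R3.
R2 ← R2 − 41/60·R3.
Rank is 3 with 4 unknowns, leaving u free.

infinitely many solutions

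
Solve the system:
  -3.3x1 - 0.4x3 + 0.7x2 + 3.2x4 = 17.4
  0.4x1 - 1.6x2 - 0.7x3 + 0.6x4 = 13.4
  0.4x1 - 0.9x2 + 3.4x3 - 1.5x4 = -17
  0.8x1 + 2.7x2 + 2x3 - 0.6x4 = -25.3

Row-reduce the augmented matrix:
R1 ← R1 / (-33/10).
R2 ← R2 − 2/5·R1.
R3 ← R3 − 2/5·R1.
R4 ← R4 − 4/5·R1.
R2 ← R2 / (-50/33).
R1 ← R1 + 7/33·R2.
R3 ← R3 + 269/330·R2.
R4 ← R4 − 947/330·R2.
R3 ← R3 / (18771/5000).
R1 ← R1 − 113/500·R3.
R2 ← R2 − 247/500·R3.
R4 ← R4 − 2427/5000·R3.
R4 ← R4 / (28273/12514).
R1 ← R1 + 18941/18771·R4.
R2 ← R2 + 8179/18771·R4.
R3 ← R3 + 8218/18771·R4.
Reading off the reduced rows gives x1 = -1, x2 = -5, x3 = -4, x4 = 5.

x1 = -1, x2 = -5, x3 = -4, x4 = 5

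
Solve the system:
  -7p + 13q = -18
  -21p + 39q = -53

no solution

Row-reduce:
R1 ← R1 / (-7).
R2 ← R2 + 21·R1.
Row 2 reduces to 0 = 1, a contradiction. The system is inconsistent.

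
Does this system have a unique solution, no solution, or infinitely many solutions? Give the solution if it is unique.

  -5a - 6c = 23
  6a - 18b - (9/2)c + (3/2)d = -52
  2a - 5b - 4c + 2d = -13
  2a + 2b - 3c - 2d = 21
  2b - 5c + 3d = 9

no solution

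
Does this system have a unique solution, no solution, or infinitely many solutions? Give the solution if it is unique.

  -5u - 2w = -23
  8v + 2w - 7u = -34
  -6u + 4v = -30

Row-reduce:
R1 ← R1 / (-5).
R2 ← R2 + 7·R1.
R3 ← R3 + 6·R1.
R2 ← R2 / (8).
R3 ← R3 − 4·R2.
Row 3 reduces to 0 = -3/2, a contradiction. The system is inconsistent.

no solution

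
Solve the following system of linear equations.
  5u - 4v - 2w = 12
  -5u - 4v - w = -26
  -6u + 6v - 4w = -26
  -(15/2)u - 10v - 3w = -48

Row-reduce:
R1 ← R1 / (5).
R2 ← R2 + 5·R1.
R3 ← R3 + 6·R1.
R4 ← R4 + 15/2·R1.
R2 ← R2 / (-8).
R1 ← R1 + 4/5·R2.
R3 ← R3 − 6/5·R2.
R4 ← R4 + 16·R2.
R3 ← R3 / (-137/20).
R1 ← R1 + 1/10·R3.
R2 ← R2 − 3/8·R3.
Row 4 reduces to 0 = -2, a contradiction. The system is inconsistent.

no solution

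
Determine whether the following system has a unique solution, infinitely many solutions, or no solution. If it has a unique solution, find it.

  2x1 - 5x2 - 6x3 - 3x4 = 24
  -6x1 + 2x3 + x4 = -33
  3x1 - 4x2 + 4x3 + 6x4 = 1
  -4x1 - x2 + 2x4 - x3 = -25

x1 = 5, x2 = -1, x3 = 0, x4 = -3

Row-reduce the augmented matrix:
R1 ← R1 / (2).
R2 ← R2 + 6·R1.
R3 ← R3 − 3·R1.
R4 ← R4 + 4·R1.
R2 ← R2 / (-15).
R1 ← R1 + 5/2·R2.
R3 ← R3 − 7/2·R2.
R4 ← R4 + 11·R2.
R3 ← R3 / (139/15).
R1 ← R1 + 1/3·R3.
R2 ← R2 − 16/15·R3.
R4 ← R4 + 19/15·R3.
R4 ← R4 / (847/278).
R1 ← R1 − 20/139·R4.
R2 ← R2 + 64/139·R4.
R3 ← R3 − 259/278·R4.
Reading off the reduced rows gives x1 = 5, x2 = -1, x3 = 0, x4 = -3.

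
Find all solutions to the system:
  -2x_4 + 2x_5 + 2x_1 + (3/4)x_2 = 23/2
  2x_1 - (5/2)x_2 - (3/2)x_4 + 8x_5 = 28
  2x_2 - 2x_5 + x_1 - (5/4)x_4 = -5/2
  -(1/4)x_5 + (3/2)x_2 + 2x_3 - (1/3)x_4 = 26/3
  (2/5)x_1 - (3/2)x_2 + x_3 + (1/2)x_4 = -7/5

infinitely many solutions

Row-reduce:
R1 ← R1 / (2).
R2 ← R2 − 2·R1.
R3 ← R3 − 1·R1.
R5 ← R5 − 2/5·R1.
R2 ← R2 / (-13/4).
R1 ← R1 − 3/8·R2.
R3 ← R3 − 13/8·R2.
R4 ← R4 − 3/2·R2.
R5 ← R5 + 33/20·R2.
Swap R3 and R4.
R3 ← R3 / (2).
R5 ← R5 − 1·R3.
Swap R4 and R5.
R4 ← R4 / (136/195).
R1 ← R1 + 49/52·R4.
R2 ← R2 + 2/13·R4.
R3 ← R3 + 2/39·R4.
Rank is 4 with 5 unknowns, leaving x_5 free.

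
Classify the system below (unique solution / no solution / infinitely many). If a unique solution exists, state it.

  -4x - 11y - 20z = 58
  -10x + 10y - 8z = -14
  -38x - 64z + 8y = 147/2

no solution

Row-reduce:
R1 ← R1 / (-4).
R2 ← R2 + 10·R1.
R3 ← R3 + 38·R1.
R2 ← R2 / (75/2).
R1 ← R1 − 11/4·R2.
R3 ← R3 − 225/2·R2.
Row 3 reduces to 0 = -1/2, a contradiction. The system is inconsistent.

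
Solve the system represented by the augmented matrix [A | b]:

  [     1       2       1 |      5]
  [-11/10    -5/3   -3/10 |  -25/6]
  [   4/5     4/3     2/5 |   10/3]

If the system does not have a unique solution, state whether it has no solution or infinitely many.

infinitely many solutions

Row-reduce:
R2 ← R2 + 11/10·R1.
R3 ← R3 − 4/5·R1.
R2 ← R2 / (8/15).
R1 ← R1 − 2·R2.
R3 ← R3 + 4/15·R2.
Rank is 2 with 3 unknowns, leaving x_3 free.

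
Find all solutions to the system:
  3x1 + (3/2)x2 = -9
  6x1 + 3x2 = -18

infinitely many solutions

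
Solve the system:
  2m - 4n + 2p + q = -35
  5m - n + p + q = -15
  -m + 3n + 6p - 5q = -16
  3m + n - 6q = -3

m = -1, n = 6, p = -5, q = 1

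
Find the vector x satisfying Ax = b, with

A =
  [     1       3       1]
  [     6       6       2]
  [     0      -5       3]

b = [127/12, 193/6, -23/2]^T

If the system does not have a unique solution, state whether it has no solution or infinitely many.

x_1 = 11/4, x_2 = 5/2, x_3 = 1/3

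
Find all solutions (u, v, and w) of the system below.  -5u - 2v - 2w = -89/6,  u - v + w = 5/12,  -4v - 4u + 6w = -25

Row-reduce the augmented matrix:
R1 ← R1 / (-5).
R2 ← R2 − 1·R1.
R3 ← R3 + 4·R1.
R2 ← R2 / (-7/5).
R1 ← R1 − 2/5·R2.
R3 ← R3 + 12/5·R2.
R3 ← R3 / (46/7).
R1 ← R1 − 4/7·R3.
R2 ← R2 + 3/7·R3.
Reading off the reduced rows gives u = 3, v = 5/4, w = -4/3.

u = 3, v = 5/4, w = -4/3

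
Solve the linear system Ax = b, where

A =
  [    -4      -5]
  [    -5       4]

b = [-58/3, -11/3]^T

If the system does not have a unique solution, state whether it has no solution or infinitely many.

Row-reduce the augmented matrix:
R1 ← R1 / (-4).
R2 ← R2 + 5·R1.
R2 ← R2 / (41/4).
R1 ← R1 − 5/4·R2.
Reading off the reduced rows gives x_1 = 7/3, x_2 = 2.

x_1 = 7/3, x_2 = 2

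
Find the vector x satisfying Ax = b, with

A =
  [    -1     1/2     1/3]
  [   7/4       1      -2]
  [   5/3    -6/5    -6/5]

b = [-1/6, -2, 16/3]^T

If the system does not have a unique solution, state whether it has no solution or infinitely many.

x_1 = -4, x_2 = -5, x_3 = -5

Row-reduce the augmented matrix:
R1 ← R1 / (-1).
R2 ← R2 − 7/4·R1.
R3 ← R3 − 5/3·R1.
R2 ← R2 / (15/8).
R1 ← R1 + 1/2·R2.
R3 ← R3 + 11/30·R2.
R3 ← R3 / (-622/675).
R1 ← R1 + 32/45·R3.
R2 ← R2 + 34/45·R3.
Reading off the reduced rows gives x_1 = -4, x_2 = -5, x_3 = -5.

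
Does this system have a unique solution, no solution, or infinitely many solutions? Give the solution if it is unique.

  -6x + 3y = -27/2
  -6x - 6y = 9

Row-reduce the augmented matrix:
R1 ← R1 / (-6).
R2 ← R2 + 6·R1.
R2 ← R2 / (-9).
R1 ← R1 + 1/2·R2.
Reading off the reduced rows gives x = 1, y = -5/2.

x = 1, y = -5/2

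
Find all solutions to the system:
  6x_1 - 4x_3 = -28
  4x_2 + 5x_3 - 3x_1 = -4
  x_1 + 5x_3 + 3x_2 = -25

Row-reduce the augmented matrix:
R1 ← R1 / (6).
R2 ← R2 + 3·R1.
R3 ← R3 − 1·R1.
R2 ← R2 / (4).
R3 ← R3 − 3·R2.
R3 ← R3 / (41/12).
R1 ← R1 + 2/3·R3.
R2 ← R2 − 3/4·R3.
Reading off the reduced rows gives x_1 = -6, x_2 = -3, x_3 = -2.

x_1 = -6, x_2 = -3, x_3 = -2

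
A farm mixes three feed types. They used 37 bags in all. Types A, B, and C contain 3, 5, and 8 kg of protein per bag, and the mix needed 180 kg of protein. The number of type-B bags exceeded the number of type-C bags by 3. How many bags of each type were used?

type-A bags: 16, type-B bags: 12, type-C bags: 9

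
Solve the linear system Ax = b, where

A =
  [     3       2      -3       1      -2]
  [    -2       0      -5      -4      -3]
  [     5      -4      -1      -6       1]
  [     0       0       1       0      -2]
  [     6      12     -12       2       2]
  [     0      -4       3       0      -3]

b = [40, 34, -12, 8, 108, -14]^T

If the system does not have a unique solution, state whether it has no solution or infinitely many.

x_1 = 2, x_2 = 5, x_3 = -4, x_4 = 0, x_5 = -6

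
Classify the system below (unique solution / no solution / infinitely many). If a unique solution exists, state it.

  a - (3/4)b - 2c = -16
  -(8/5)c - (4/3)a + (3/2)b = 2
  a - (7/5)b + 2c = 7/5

a = -3, b = 4, c = 5

Row-reduce the augmented matrix:
R2 ← R2 + 4/3·R1.
R3 ← R3 − 1·R1.
R2 ← R2 / (1/2).
R1 ← R1 + 3/4·R2.
R3 ← R3 + 13/20·R2.
R3 ← R3 / (-116/75).
R1 ← R1 + 42/5·R3.
R2 ← R2 + 128/15·R3.
Reading off the reduced rows gives a = -3, b = 4, c = 5.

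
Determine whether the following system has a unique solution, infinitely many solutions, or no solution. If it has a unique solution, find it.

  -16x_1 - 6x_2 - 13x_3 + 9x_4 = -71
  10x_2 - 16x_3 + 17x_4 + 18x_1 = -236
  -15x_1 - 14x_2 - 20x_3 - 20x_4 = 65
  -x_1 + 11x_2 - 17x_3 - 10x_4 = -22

x_1 = -3, x_2 = 0, x_3 = 5, x_4 = -6

Row-reduce the augmented matrix:
R1 ← R1 / (-16).
R2 ← R2 − 18·R1.
R3 ← R3 + 15·R1.
R4 ← R4 + 1·R1.
R2 ← R2 / (13/4).
R1 ← R1 − 3/8·R2.
R3 ← R3 + 67/8·R2.
R4 ← R4 − 91/8·R2.
R3 ← R3 / (-2255/26).
R1 ← R1 − 113/26·R3.
R2 ← R2 + 245/26·R3.
R4 ← R4 − 91·R3.
R4 ← R4 / (-25419/410).
R1 ← R1 + 331/205·R4.
R2 ← R2 − 315/82·R4.
R3 ← R3 + 98/205·R4.
Reading off the reduced rows gives x_1 = -3, x_2 = 0, x_3 = 5, x_4 = -6.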